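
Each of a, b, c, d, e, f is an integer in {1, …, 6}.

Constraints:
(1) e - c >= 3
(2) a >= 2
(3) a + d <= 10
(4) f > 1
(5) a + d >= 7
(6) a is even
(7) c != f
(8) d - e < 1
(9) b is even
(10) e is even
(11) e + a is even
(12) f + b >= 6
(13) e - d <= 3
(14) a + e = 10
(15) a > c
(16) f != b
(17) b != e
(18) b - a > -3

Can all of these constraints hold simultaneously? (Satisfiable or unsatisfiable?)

One satisfying assignment is a = 6, b = 6, c = 1, d = 4, e = 4, f = 3.
For the less obvious constraints — constraint 1: e - c = 3; constraint 3: a + d = 10; constraint 5: a + d = 10 — and the others hold by inspection.

Satisfiable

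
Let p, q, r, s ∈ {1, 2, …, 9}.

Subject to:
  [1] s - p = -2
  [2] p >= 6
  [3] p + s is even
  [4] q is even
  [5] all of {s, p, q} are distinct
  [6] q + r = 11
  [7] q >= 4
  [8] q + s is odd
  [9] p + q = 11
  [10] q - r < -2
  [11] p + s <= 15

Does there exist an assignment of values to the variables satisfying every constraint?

Try p = 7, q = 4, r = 7, s = 5.
Check constraint 1: s - p = -2; constraint 6: q + r = 11. The remaining constraints are straightforward to verify.

Satisfiable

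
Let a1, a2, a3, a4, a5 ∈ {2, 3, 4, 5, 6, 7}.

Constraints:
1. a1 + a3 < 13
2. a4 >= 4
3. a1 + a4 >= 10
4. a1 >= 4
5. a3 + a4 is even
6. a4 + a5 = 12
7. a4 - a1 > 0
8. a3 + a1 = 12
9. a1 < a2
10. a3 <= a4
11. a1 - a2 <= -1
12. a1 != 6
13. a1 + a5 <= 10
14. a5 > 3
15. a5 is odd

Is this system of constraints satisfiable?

Take a1 = 5, a2 = 6, a3 = 7, a4 = 7, a5 = 5. Then constraint 1: a1 + a3 = 12; constraint 3: a1 + a4 = 12, and every other listed constraint is also met.

Satisfiable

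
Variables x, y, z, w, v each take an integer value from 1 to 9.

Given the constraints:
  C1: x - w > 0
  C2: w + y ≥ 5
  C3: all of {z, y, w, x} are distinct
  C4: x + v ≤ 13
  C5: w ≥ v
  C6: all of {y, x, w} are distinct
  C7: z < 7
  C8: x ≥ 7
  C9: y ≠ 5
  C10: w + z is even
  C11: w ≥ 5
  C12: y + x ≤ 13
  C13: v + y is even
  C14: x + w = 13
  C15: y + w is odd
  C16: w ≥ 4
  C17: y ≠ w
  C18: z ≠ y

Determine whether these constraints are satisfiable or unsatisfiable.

Satisfiable

One satisfying assignment is x = 8, y = 2, z = 1, w = 5, v = 2.
For the less obvious constraints — constraint 1: x - w = 3; constraint 2: w + y = 7 — and the others hold by inspection.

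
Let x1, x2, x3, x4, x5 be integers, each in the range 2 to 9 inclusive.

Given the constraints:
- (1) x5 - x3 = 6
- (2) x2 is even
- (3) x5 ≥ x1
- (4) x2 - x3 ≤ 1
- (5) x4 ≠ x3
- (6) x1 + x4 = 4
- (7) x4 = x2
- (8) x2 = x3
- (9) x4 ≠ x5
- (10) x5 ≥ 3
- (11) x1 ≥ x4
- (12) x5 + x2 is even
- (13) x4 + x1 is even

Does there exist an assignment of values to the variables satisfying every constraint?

From constraints 7 and 8, x4 = x2 = x3, so x4 = x3. But constraint 5 says x4 ≠ x3. Contradiction.

Unsatisfiable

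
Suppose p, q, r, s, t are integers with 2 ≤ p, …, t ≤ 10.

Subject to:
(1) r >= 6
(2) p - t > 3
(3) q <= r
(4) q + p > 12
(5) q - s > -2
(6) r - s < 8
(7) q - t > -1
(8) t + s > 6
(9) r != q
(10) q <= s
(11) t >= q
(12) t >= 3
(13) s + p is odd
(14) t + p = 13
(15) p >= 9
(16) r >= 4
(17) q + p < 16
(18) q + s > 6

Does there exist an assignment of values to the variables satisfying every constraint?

Try p = 9, q = 4, r = 10, s = 4, t = 4.
Check constraint 2: p - t = 5; constraint 4: q + p = 13; constraint 5: q - s = 0. The remaining constraints are straightforward to verify.

Satisfiable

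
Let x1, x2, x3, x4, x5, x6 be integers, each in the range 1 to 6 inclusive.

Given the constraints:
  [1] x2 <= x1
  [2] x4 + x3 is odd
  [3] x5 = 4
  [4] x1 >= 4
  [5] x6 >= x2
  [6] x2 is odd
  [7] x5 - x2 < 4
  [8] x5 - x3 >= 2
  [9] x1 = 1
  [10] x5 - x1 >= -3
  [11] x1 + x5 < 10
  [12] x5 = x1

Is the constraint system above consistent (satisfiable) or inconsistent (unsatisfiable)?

Constraint 3 fixes x5 = 4 and constraint 9 fixes x1 = 1, but constraint 12 requires x5 = x1. Since 4 ≠ 1, contradiction.

Unsatisfiable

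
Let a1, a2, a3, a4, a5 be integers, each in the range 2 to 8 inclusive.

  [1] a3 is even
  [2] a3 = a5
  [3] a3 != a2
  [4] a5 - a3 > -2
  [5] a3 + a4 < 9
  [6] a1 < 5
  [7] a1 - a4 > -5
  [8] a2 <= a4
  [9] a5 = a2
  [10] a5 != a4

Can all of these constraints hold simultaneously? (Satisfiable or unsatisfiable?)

Unsatisfiable

From constraints 2 and 9, a3 = a5 = a2, so a3 = a2. But constraint 3 says a3 ≠ a2. Contradiction.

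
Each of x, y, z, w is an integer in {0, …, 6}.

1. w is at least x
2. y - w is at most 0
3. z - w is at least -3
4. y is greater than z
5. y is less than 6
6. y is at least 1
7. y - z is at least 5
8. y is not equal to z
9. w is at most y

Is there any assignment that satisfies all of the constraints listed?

Constraints 2, 3, and 7 give w − y ≥ 0, y − z ≥ 5, z − w ≥ -3.
Adding all 3 inequalities: the left sides telescope to 0, and the right sides sum to 0 + 5 + (-3) = 2. So 0 ≥ 2, which is false.

Unsatisfiable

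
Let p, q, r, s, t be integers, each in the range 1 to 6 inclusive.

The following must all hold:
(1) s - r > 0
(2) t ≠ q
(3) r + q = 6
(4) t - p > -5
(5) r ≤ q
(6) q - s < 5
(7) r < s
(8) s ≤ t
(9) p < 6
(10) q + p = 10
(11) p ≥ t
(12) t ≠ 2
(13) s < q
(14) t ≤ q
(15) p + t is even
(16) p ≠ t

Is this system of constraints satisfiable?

Satisfiable

The assignment p = 5, q = 5, r = 1, s = 3, t = 3 works:
  constraint 1 holds since s - r = 2.
  constraint 3 holds since r + q = 6.
  constraint 4 holds since t - p = -2.
The rest check out directly.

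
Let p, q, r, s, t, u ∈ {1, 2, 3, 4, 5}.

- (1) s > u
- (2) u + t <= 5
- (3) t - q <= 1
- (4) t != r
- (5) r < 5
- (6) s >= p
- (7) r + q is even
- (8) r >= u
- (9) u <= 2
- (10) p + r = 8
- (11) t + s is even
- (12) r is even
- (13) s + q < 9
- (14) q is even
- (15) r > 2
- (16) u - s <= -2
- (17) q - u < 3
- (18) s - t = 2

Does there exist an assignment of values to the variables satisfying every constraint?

Take p = 4, q = 2, r = 4, s = 4, t = 2, u = 1. Then constraint 2: u + t = 3; constraint 3: t - q = 0; constraint 10: p + r = 8, and every other listed constraint is also met.

Satisfiable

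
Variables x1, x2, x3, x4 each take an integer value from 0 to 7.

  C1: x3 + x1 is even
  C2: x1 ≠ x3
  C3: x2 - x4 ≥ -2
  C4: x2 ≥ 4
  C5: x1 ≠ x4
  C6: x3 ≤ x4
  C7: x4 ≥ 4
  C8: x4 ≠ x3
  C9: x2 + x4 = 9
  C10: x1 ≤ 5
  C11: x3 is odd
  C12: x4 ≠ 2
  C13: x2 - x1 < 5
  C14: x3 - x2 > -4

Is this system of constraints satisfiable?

Satisfiable

Take x1 = 1, x2 = 5, x3 = 3, x4 = 4. Then constraint 3: x2 - x4 = 1; constraint 9: x2 + x4 = 9, and every other listed constraint is also met.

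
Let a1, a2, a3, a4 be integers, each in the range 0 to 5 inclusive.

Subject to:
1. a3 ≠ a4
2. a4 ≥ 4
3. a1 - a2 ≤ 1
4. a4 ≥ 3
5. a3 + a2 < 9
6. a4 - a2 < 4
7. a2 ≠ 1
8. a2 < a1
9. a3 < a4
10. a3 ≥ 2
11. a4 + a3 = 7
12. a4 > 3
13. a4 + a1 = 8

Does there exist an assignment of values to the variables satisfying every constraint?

Take a1 = 4, a2 = 3, a3 = 3, a4 = 4. Then constraint 3: a1 - a2 = 1; constraint 5: a3 + a2 = 6; constraint 6: a4 - a2 = 1, and every other listed constraint is also met.

Satisfiable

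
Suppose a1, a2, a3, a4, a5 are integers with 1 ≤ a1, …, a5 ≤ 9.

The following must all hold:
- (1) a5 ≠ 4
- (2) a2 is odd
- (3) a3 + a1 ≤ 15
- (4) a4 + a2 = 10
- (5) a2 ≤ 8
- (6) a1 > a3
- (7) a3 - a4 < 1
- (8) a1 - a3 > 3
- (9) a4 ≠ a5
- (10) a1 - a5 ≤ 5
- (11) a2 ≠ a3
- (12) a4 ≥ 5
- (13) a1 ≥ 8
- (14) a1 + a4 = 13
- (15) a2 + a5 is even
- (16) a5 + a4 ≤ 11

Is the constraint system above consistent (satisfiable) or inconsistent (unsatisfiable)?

Setting (a1, a2, a3, a4, a5) = (8, 5, 4, 5, 3) satisfies everything: constraint 3: a3 + a1 = 12; constraint 4: a4 + a2 = 10; constraint 7: a3 - a4 = -1, and the others follow.

Satisfiable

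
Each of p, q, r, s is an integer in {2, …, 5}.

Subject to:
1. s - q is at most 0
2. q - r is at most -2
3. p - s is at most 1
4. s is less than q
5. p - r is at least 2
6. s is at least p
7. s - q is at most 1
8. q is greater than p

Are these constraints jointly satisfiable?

Unsatisfiable

Constraints 2, 3, 5, and 7 give s − p ≥ -1, p − r ≥ 2, r − q ≥ 2, q − s ≥ -1.
Adding all 4 inequalities: the left sides telescope to 0, and the right sides sum to (-1) + 2 + 2 + (-1) = 2. So 0 ≥ 2, which is false.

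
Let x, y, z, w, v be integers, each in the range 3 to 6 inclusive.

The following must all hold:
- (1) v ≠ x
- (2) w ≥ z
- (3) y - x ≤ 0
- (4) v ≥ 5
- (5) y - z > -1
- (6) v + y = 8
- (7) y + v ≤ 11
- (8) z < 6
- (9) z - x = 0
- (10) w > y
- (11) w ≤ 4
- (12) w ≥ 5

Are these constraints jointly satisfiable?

From constraint 12: w ≥ 5. From constraint 11: w ≤ 4. But 4 < 5, so no value of w works.

Unsatisfiable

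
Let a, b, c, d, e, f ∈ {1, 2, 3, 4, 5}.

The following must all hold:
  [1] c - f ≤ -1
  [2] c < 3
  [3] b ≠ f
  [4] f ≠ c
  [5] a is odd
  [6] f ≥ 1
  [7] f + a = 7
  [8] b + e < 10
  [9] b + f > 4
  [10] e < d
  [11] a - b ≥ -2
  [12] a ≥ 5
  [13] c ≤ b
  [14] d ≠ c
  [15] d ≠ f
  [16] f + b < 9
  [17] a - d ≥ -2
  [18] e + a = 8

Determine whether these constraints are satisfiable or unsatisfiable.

Satisfiable

Take a = 5, b = 4, c = 1, d = 4, e = 3, f = 2. Then constraint 1: c - f = -1; constraint 7: f + a = 7; constraint 8: b + e = 7, and every other listed constraint is also met.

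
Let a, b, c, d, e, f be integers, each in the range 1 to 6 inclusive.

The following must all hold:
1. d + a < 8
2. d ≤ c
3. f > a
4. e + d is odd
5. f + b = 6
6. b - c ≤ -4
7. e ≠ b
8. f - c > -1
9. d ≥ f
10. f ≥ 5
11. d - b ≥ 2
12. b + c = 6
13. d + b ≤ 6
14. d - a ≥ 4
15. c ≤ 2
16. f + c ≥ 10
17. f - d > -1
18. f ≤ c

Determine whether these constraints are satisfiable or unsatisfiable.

Unsatisfiable

From constraints 9 and 10: d ≥ f and f ≥ 5, so d ≥ 5. From constraints 2 and 15: d ≤ c and c ≤ 2, so d ≤ 2. But 2 < 5, so no value of d works.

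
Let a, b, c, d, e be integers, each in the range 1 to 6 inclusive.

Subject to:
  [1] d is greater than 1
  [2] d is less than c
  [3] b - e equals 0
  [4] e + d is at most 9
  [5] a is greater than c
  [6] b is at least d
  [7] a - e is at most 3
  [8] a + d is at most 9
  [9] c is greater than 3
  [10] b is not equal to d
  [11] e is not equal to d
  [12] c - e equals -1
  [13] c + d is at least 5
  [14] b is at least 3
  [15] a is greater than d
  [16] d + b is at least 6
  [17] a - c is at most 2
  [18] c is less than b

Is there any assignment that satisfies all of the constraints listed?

Satisfiable

One satisfying assignment is a = 6, b = 6, c = 5, d = 3, e = 6.
For the less obvious constraints — constraint 3: b - e = 0; constraint 4: e + d = 9; constraint 7: a - e = 0 — and the others hold by inspection.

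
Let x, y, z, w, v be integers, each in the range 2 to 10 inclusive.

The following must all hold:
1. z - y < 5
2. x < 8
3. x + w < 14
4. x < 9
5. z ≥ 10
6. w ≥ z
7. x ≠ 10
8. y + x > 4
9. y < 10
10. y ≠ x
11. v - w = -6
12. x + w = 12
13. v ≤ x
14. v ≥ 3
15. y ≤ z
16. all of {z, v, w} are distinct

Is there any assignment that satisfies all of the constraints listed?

From constraints 13 and 14: x ≥ v ≥ 3. From constraints 5 and 6: w ≥ z ≥ 10. Hence x + w ≥ 13. But constraint 12 requires x + w = 12, and 12 < 13. Contradiction.

Unsatisfiable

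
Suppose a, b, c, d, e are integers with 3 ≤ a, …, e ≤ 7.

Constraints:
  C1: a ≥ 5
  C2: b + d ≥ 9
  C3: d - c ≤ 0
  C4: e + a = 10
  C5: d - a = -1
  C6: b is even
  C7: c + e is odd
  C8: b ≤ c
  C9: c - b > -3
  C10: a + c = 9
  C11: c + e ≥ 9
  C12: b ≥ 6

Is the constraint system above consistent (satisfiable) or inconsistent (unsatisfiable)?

From constraint 1: a ≥ 5. From constraints 8 and 12: c ≥ b ≥ 6. Hence a + c ≥ 11. But constraint 10 requires a + c = 9, and 9 < 11. Contradiction.

Unsatisfiable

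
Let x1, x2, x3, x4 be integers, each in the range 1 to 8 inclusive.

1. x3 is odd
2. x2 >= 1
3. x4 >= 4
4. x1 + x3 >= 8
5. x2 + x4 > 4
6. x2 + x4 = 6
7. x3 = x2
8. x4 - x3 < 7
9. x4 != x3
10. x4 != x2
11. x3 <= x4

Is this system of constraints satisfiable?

Satisfiable

The assignment x1 = 7, x2 = 1, x3 = 1, x4 = 5 works:
  constraint 4 holds since x1 + x3 = 8.
  constraint 5 holds since x2 + x4 = 6.
  constraint 6 holds since x2 + x4 = 6.
The rest check out directly.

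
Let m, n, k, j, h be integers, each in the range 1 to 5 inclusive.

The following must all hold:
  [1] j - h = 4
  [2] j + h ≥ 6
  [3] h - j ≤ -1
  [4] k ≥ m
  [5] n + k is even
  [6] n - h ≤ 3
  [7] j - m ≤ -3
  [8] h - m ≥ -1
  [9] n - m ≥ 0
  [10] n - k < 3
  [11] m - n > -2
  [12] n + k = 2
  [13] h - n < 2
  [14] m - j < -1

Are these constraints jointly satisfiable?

Constraints 3, 6, 7, and 9 give j − h ≥ 1, h − n ≥ -3, n − m ≥ 0, m − j ≥ 3.
Adding all 4 inequalities: the left sides telescope to 0, and the right sides sum to 1 + (-3) + 0 + 3 = 1. So 0 ≥ 1, which is false.

Unsatisfiable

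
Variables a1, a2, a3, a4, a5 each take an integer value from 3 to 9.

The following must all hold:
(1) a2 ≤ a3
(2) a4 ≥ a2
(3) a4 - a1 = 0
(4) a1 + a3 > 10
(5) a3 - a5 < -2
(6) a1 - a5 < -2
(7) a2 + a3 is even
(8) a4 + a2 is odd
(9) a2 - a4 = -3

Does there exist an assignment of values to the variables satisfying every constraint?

Satisfiable

Try a1 = 6, a2 = 3, a3 = 5, a4 = 6, a5 = 9.
Check constraint 3: a4 - a1 = 0; constraint 4: a1 + a3 = 11. The remaining constraints are straightforward to verify.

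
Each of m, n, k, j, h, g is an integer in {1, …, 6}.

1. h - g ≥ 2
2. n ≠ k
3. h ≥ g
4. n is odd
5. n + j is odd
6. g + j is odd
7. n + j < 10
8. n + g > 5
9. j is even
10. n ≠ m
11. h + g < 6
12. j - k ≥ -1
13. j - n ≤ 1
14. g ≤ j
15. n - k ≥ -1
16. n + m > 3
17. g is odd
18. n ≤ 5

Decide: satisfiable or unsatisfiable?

Satisfiable

One satisfying assignment is m = 1, n = 5, k = 3, j = 4, h = 3, g = 1.
For the less obvious constraints — constraint 1: h - g = 2; constraint 7: n + j = 9; constraint 8: n + g = 6 — and the others hold by inspection.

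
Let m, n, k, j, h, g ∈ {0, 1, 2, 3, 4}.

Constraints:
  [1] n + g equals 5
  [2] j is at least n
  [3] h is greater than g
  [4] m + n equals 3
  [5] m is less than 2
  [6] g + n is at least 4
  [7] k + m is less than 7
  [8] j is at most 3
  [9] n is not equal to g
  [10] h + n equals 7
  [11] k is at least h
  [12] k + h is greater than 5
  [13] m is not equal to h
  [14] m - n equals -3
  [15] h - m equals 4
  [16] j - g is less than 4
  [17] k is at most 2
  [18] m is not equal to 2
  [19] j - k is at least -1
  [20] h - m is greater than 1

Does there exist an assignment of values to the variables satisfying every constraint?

Unsatisfiable

From constraints 11 and 17: h ≤ k ≤ 2. From constraints 2 and 8: n ≤ j ≤ 3. Hence h + n ≤ 5. But constraint 10 requires h + n = 7, and 7 > 5. Contradiction.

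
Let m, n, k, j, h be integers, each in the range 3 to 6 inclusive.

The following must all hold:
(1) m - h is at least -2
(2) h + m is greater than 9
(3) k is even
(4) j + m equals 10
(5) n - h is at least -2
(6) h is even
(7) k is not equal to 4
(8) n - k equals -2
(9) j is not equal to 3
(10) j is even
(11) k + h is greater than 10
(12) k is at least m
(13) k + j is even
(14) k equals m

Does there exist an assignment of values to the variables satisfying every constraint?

Satisfiable

Setting (m, n, k, j, h) = (6, 4, 6, 4, 6) satisfies everything: constraint 1: m - h = 0; constraint 2: h + m = 12; constraint 4: j + m = 10, and the others follow.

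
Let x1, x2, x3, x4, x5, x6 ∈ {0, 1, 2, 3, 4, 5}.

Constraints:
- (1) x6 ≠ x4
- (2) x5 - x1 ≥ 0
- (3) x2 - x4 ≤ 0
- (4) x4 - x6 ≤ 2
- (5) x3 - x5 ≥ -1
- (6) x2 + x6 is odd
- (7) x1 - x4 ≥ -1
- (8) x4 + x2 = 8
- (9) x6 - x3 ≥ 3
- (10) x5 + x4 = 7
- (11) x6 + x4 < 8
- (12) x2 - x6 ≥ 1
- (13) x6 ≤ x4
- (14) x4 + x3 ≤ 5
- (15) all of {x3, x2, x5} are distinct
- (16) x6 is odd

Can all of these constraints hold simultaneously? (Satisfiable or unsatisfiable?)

Unsatisfiable

Constraints 2, 3, 5, 7, 9, and 12 give x5 − x1 ≥ 0, x1 − x4 ≥ -1, x4 − x2 ≥ 0, x2 − x6 ≥ 1, x6 − x3 ≥ 3, x3 − x5 ≥ -1.
Adding all 6 inequalities: the left sides telescope to 0, and the right sides sum to 0 + (-1) + 0 + 1 + 3 + (-1) = 2. So 0 ≥ 2, which is false.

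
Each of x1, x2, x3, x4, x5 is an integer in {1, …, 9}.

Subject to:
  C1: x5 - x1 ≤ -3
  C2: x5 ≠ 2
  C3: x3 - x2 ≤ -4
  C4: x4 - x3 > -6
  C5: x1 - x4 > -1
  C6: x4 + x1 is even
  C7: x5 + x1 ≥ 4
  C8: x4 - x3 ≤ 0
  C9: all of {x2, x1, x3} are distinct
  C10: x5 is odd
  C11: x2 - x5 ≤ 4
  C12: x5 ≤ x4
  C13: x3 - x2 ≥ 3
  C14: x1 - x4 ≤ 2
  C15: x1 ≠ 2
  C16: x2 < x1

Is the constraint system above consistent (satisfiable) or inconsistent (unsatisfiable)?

Unsatisfiable

Constraints 1, 3, 8, 11, and 14 give x3 − x4 ≥ 0, x4 − x1 ≥ -2, x1 − x5 ≥ 3, x5 − x2 ≥ -4, x2 − x3 ≥ 4.
Adding all 5 inequalities: the left sides telescope to 0, and the right sides sum to 0 + (-2) + 3 + (-4) + 4 = 1. So 0 ≥ 1, which is false.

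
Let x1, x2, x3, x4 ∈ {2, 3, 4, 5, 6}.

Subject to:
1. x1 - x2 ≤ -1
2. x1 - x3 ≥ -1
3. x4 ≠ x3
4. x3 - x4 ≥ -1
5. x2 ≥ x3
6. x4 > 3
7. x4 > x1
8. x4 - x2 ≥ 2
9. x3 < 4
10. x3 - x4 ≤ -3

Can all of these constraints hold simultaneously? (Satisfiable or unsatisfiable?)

Unsatisfiable

Constraints 1, 2, 4, and 8 give x2 − x1 ≥ 1, x1 − x3 ≥ -1, x3 − x4 ≥ -1, x4 − x2 ≥ 2.
Adding all 4 inequalities: the left sides telescope to 0, and the right sides sum to 1 + (-1) + (-1) + 2 = 1. So 0 ≥ 1, which is false.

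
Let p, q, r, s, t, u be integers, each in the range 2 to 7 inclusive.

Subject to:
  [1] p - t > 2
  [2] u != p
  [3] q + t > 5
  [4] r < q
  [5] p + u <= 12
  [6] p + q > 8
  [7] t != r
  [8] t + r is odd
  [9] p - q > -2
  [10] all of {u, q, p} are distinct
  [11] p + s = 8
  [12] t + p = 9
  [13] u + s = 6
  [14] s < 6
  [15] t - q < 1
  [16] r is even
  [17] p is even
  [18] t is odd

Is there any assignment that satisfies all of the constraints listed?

Satisfiable

Try p = 6, q = 5, r = 4, s = 2, t = 3, u = 4.
Check constraint 1: p - t = 3; constraint 3: q + t = 8; constraint 5: p + u = 10. The remaining constraints are straightforward to verify.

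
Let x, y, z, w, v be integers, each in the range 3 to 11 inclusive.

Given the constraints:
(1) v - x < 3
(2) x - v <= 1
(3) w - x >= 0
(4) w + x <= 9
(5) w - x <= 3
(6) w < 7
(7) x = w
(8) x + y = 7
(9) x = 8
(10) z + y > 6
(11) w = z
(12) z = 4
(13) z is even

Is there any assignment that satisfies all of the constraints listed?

Constraint 9 fixes x = 8 and constraint 12 fixes z = 4. Constraints 7 and 11 give x = w = z, so x = z. But 8 ≠ 4 — contradiction.

Unsatisfiable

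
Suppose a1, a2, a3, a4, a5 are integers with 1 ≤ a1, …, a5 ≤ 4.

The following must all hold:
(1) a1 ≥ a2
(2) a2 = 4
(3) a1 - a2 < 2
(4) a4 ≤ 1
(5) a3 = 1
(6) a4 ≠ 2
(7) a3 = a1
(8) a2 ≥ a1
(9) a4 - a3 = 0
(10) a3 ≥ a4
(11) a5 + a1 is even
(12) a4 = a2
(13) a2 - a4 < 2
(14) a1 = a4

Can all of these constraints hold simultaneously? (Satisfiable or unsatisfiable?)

Constraint 5 fixes a3 = 1 and constraint 2 fixes a2 = 4. Constraints 7, 12, and 14 give a3 = a1 = a4 = a2, so a3 = a2. But 1 ≠ 4 — contradiction.

Unsatisfiable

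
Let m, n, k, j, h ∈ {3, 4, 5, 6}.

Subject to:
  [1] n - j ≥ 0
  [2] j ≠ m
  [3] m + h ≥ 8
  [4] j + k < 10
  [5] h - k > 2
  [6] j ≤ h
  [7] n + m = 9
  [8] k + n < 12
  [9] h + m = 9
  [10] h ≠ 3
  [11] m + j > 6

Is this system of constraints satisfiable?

Satisfiable

Take m = 3, n = 6, k = 3, j = 4, h = 6. Then constraint 1: n - j = 2; constraint 3: m + h = 9, and every other listed constraint is also met.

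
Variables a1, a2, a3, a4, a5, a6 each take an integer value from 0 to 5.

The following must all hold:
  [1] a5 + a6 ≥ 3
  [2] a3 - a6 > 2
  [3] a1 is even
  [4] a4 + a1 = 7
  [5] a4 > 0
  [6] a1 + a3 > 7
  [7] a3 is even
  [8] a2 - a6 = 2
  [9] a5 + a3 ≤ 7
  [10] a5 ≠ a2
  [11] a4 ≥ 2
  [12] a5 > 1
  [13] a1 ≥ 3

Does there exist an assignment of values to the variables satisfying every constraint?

Satisfiable

One satisfying assignment is a1 = 4, a2 = 2, a3 = 4, a4 = 3, a5 = 3, a6 = 0.
For the less obvious constraints — constraint 1: a5 + a6 = 3; constraint 2: a3 - a6 = 4 — and the others hold by inspection.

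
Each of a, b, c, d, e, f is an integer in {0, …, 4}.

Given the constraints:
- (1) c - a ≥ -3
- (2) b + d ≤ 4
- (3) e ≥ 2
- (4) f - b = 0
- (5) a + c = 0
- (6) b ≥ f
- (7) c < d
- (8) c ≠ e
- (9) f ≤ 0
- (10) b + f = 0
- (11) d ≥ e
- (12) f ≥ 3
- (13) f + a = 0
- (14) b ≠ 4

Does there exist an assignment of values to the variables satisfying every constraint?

From constraints 6 and 12: b ≥ f ≥ 3. From constraints 3 and 11: d ≥ e ≥ 2. Hence b + d ≥ 5. But constraint 2 requires b + d ≤ 4, and 4 < 5. Contradiction.

Unsatisfiable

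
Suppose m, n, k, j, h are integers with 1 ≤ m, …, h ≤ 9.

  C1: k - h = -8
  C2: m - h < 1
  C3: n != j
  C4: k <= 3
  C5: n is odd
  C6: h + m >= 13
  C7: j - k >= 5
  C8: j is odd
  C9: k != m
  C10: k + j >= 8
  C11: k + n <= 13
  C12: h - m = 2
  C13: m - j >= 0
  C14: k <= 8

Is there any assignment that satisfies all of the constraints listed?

Setting (m, n, k, j, h) = (7, 9, 1, 7, 9) satisfies everything: constraint 1: k - h = -8; constraint 2: m - h = -2; constraint 6: h + m = 16, and the others follow.

Satisfiable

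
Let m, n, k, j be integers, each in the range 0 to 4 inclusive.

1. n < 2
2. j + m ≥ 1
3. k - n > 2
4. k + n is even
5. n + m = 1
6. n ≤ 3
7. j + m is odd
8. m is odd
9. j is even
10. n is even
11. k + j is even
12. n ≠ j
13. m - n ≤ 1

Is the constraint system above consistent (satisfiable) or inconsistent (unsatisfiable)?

Try m = 1, n = 0, k = 4, j = 2.
Check constraint 2: j + m = 3; constraint 3: k - n = 4. The remaining constraints are straightforward to verify.

Satisfiable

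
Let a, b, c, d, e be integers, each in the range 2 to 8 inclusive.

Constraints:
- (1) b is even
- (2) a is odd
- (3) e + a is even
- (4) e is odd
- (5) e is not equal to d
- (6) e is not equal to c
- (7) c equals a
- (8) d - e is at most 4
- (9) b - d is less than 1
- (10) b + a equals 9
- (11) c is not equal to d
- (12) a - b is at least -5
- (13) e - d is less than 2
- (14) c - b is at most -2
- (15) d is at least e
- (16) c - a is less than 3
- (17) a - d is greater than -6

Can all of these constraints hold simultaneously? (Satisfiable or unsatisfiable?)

One satisfying assignment is a = 3, b = 6, c = 3, d = 8, e = 7.
For the less obvious constraints — constraint 8: d - e = 1; constraint 9: b - d = -2; constraint 10: b + a = 9 — and the others hold by inspection.

Satisfiable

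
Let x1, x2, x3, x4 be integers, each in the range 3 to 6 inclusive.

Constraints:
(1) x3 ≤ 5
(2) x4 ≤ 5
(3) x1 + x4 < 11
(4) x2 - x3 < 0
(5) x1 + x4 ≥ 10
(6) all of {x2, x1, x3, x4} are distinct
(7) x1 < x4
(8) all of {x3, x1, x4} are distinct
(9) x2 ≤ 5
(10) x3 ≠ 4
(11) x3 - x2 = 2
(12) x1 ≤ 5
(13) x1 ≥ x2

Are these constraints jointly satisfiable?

Constraints 1, 2, 9, and 12 confine each of x2, x1, x3, x4 to the 3 values {3, …, 5} (the domain already gives each ≥ 3).
Constraint 6 requires all 4 of them to be distinct, but only 3 values are available — impossible by the pigeonhole principle.

Unsatisfiable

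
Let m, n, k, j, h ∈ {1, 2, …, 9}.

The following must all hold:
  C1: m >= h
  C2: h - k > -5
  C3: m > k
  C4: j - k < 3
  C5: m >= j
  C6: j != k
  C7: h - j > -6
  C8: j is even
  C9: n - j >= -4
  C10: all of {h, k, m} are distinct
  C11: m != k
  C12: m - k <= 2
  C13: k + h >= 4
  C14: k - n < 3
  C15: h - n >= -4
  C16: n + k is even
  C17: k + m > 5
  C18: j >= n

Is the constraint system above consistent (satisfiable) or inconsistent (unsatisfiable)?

Take m = 4, n = 3, k = 3, j = 4, h = 1. Then constraint 2: h - k = -2; constraint 4: j - k = 1; constraint 7: h - j = -3, and every other listed constraint is also met.

Satisfiable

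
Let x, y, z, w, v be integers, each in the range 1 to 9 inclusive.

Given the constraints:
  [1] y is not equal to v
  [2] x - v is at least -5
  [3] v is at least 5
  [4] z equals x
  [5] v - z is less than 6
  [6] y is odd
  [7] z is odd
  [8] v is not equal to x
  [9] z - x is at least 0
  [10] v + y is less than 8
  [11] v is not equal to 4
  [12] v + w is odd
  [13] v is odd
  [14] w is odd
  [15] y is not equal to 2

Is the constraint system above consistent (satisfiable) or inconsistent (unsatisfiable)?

Unsatisfiable

Constraint 13 makes v odd and constraint 14 makes w odd, so v + w must be even. Constraint 12 says v + w is odd — contradiction.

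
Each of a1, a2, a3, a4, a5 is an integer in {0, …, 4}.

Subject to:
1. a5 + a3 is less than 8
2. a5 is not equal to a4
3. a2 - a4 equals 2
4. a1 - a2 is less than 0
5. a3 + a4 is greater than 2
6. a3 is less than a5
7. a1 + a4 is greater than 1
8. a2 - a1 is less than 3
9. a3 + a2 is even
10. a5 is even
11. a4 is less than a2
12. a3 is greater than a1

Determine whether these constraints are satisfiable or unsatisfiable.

Try a1 = 1, a2 = 3, a3 = 3, a4 = 1, a5 = 4.
Check constraint 1: a5 + a3 = 7; constraint 3: a2 - a4 = 2. The remaining constraints are straightforward to verify.

Satisfiable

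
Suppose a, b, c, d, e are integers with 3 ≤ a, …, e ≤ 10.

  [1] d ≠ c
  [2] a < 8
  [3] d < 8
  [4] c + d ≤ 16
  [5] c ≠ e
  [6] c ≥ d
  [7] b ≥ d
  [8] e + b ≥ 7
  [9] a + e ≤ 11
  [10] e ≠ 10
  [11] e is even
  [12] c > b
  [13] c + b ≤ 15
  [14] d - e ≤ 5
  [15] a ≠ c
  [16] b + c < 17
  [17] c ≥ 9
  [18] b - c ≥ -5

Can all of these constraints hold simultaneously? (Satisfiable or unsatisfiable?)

The assignment a = 6, b = 6, c = 9, d = 6, e = 4 works:
  constraint 4 holds since c + d = 15.
  constraint 8 holds since e + b = 10.
  constraint 9 holds since a + e = 10.
The rest check out directly.

Satisfiable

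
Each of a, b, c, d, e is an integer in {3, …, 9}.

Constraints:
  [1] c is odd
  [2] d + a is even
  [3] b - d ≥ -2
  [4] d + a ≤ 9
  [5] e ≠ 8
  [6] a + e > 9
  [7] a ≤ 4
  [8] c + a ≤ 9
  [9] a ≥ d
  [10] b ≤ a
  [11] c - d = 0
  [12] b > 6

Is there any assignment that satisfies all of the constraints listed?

Unsatisfiable

From constraint 12: b ≥ 7. From constraints 7 and 10: b ≤ a and a ≤ 4, so b ≤ 4. But 4 < 7, so no value of b works.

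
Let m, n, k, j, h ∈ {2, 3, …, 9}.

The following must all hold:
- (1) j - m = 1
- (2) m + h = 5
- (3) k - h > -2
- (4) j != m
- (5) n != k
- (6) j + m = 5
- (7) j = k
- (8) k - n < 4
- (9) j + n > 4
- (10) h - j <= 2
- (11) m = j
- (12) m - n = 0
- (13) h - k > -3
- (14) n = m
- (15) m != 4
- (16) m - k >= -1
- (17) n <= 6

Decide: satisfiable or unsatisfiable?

Unsatisfiable

From constraints 7, 11, and 14, n = m = j = k, so n = k. But constraint 5 says n ≠ k. Contradiction.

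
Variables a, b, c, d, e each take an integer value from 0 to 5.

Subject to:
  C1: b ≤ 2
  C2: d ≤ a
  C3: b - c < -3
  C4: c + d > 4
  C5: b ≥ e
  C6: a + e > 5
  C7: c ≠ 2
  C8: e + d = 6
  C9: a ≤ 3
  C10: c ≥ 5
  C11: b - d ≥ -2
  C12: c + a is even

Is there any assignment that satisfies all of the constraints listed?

Unsatisfiable

From constraints 1 and 5: e ≤ b ≤ 2. From constraints 2 and 9: d ≤ a ≤ 3. Hence e + d ≤ 5. But constraint 8 requires e + d = 6, and 6 > 5. Contradiction.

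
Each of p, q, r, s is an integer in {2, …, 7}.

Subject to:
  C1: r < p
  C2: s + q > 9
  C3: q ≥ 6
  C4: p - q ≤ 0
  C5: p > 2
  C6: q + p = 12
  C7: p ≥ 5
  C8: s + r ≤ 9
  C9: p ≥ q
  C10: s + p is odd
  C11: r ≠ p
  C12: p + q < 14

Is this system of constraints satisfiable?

Satisfiable

Try p = 6, q = 6, r = 2, s = 5.
Check constraint 2: s + q = 11; constraint 4: p - q = 0; constraint 6: q + p = 12. The remaining constraints are straightforward to verify.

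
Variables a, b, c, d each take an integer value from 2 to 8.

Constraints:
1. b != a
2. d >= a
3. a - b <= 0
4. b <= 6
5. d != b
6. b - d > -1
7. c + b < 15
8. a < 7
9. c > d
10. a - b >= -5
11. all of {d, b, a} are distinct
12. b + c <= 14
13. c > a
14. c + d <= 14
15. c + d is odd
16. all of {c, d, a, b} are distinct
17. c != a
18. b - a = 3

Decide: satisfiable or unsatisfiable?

One satisfying assignment is a = 3, b = 6, c = 8, d = 5.
For the less obvious constraints — constraint 3: a - b = -3; constraint 6: b - d = 1 — and the others hold by inspection.

Satisfiable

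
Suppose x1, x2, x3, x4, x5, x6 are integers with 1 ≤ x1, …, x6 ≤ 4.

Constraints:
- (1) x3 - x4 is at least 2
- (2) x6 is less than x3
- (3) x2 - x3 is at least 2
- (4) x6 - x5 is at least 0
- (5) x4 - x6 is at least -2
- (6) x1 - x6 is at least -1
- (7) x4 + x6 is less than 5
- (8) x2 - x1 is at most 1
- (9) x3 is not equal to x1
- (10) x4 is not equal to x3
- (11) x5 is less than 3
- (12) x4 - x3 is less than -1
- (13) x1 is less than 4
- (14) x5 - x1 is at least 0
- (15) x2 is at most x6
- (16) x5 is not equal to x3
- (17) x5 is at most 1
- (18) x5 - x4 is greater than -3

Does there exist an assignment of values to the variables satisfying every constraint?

Unsatisfiable

Constraints 1, 3, 4, 5, 8, and 14 give x4 − x6 ≥ -2, x6 − x5 ≥ 0, x5 − x1 ≥ 0, x1 − x2 ≥ -1, x2 − x3 ≥ 2, x3 − x4 ≥ 2.
Adding all 6 inequalities: the left sides telescope to 0, and the right sides sum to (-2) + 0 + 0 + (-1) + 2 + 2 = 1. So 0 ≥ 1, which is false.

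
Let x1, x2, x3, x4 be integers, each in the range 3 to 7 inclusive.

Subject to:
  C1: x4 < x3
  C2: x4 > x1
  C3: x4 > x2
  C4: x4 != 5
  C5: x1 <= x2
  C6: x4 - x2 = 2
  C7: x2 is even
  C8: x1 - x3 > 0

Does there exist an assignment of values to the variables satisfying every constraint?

Constraints 1, 3, 5, and 8 give x1 ≤ x2, x2 < x4, x4 < x3, x3 < x1. Chaining: x1 ≤ x2 < x4 < x3 < x1, which forces x1 < x1 — impossible.

Unsatisfiable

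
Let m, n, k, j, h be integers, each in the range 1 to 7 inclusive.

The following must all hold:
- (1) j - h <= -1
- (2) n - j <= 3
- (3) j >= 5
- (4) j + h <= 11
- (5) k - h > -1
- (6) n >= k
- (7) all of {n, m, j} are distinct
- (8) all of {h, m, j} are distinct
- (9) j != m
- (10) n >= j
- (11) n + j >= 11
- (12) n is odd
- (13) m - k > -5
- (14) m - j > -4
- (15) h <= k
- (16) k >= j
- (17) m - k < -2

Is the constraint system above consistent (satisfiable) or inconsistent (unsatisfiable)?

Satisfiable

Try m = 4, n = 7, k = 7, j = 5, h = 6.
Check constraint 1: j - h = -1; constraint 2: n - j = 2. The remaining constraints are straightforward to verify.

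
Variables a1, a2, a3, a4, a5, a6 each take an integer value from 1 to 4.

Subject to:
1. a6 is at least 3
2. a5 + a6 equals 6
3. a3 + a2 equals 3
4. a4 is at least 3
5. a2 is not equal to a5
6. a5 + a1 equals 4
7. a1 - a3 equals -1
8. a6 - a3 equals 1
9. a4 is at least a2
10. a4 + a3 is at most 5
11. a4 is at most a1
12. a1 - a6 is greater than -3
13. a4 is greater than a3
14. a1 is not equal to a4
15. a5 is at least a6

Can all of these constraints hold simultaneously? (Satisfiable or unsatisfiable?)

From constraints 1 and 15: a5 ≥ a6 ≥ 3. From constraints 4 and 11: a1 ≥ a4 ≥ 3. Hence a5 + a1 ≥ 6. But constraint 6 requires a5 + a1 = 4, and 4 < 6. Contradiction.

Unsatisfiable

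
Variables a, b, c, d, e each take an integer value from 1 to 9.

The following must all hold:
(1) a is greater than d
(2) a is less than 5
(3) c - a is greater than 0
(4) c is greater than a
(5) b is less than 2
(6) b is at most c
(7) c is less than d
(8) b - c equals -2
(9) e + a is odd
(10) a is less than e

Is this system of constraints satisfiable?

Constraints 1, 3, and 7 give d < a, a < c, c < d. Chaining: d < a < c < d, which forces d < d — impossible.

Unsatisfiable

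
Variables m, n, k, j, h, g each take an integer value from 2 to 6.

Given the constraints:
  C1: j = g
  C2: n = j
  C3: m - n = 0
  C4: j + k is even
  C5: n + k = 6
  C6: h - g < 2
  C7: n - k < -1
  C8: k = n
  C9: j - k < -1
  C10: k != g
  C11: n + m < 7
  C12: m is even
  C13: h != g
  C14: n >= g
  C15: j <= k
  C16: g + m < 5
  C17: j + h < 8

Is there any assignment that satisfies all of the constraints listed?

Unsatisfiable

From constraints 1, 2, and 8, k = n = j = g, so k = g. But constraint 10 says k ≠ g. Contradiction.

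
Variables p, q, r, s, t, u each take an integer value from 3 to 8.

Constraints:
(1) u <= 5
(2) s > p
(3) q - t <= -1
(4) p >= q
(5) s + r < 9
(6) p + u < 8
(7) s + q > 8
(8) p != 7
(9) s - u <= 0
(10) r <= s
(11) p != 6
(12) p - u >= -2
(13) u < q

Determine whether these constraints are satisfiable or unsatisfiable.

Constraints 2, 4, 9, and 13 give p < s, s ≤ u, u < q, q ≤ p. Chaining: p < s ≤ u < q ≤ p, which forces p < p — impossible.

Unsatisfiable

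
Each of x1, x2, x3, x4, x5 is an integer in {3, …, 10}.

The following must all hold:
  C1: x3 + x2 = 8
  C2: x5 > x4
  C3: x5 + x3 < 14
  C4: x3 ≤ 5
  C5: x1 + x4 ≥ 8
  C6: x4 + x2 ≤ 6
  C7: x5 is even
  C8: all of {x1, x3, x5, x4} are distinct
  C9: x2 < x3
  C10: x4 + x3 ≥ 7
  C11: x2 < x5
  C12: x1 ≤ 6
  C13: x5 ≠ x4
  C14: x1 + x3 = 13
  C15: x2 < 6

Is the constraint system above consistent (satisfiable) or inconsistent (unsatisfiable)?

From constraint 12: x1 ≤ 6. From constraint 4: x3 ≤ 5. Hence x1 + x3 ≤ 11. But constraint 14 requires x1 + x3 = 13, and 13 > 11. Contradiction.

Unsatisfiable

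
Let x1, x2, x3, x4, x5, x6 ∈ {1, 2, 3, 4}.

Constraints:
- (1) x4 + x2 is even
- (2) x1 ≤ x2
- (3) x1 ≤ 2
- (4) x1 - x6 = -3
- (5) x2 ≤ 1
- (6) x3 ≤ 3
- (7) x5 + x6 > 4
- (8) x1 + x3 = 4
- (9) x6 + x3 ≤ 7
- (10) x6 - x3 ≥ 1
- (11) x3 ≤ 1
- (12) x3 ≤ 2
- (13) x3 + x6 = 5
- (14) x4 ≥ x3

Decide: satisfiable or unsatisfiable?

Unsatisfiable

From constraints 2 and 5: x1 ≤ x2 ≤ 1. From constraint 12: x3 ≤ 2. Hence x1 + x3 ≤ 3. But constraint 8 requires x1 + x3 = 4, and 4 > 3. Contradiction.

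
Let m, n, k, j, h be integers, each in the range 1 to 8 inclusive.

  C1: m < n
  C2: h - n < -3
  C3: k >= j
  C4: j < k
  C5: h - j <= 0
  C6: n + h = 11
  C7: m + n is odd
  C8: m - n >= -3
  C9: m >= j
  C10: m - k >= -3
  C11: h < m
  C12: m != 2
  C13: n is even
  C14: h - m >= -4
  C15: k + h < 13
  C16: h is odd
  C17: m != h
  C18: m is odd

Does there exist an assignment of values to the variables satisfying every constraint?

Satisfiable

Try m = 7, n = 8, k = 7, j = 3, h = 3.
Check constraint 2: h - n = -5; constraint 5: h - j = 0. The remaining constraints are straightforward to verify.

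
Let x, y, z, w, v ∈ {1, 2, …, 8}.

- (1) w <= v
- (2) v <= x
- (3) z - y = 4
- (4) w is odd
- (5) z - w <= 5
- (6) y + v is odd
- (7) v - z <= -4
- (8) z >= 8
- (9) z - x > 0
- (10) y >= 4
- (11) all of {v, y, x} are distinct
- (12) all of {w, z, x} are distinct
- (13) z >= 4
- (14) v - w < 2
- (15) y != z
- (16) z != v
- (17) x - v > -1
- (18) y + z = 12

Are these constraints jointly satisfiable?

One satisfying assignment is x = 5, y = 4, z = 8, w = 3, v = 3.
For the less obvious constraints — constraint 3: z - y = 4; constraint 5: z - w = 5; constraint 7: v - z = -5 — and the others hold by inspection.

Satisfiable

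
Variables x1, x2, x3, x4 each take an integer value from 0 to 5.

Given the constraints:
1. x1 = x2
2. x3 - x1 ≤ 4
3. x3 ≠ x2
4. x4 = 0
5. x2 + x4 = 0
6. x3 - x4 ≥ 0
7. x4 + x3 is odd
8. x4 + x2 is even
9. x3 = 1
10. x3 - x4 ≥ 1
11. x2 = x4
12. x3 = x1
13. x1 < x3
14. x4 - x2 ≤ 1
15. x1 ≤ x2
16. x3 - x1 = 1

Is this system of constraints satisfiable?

Unsatisfiable

Constraint 9 fixes x3 = 1 and constraint 4 fixes x4 = 0. Constraints 1, 11, and 12 give x3 = x1 = x2 = x4, so x3 = x4. But 1 ≠ 0 — contradiction.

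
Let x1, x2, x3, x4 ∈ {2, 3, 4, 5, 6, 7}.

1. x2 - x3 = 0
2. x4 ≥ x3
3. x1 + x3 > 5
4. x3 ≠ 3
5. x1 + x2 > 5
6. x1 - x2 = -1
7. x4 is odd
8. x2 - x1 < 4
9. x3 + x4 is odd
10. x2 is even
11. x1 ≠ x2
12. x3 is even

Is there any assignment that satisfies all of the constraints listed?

Setting (x1, x2, x3, x4) = (3, 4, 4, 5) satisfies everything: constraint 1: x2 - x3 = 0; constraint 3: x1 + x3 = 7; constraint 5: x1 + x2 = 7, and the others follow.

Satisfiable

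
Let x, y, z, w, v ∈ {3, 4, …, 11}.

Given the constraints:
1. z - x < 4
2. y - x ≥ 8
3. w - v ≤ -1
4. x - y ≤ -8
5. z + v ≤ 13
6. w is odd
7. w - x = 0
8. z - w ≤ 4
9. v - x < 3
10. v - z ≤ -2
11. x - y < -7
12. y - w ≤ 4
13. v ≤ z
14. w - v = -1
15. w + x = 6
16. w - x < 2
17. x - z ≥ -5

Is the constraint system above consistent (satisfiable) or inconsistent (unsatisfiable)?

Unsatisfiable

Constraints 2, 3, 10, 12, and 17 give x − z ≥ -5, z − v ≥ 2, v − w ≥ 1, w − y ≥ -4, y − x ≥ 8.
Adding all 5 inequalities: the left sides telescope to 0, and the right sides sum to (-5) + 2 + 1 + (-4) + 8 = 2. So 0 ≥ 2, which is false.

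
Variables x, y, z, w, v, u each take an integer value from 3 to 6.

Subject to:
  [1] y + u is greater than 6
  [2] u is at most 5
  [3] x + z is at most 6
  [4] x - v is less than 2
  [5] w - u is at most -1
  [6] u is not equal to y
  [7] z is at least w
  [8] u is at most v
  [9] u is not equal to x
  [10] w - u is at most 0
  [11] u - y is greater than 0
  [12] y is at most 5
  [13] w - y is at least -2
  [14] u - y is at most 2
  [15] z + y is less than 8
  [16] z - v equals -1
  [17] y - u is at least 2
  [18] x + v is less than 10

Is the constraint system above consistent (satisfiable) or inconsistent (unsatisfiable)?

Unsatisfiable

Constraints 5, 13, and 17 give u − w ≥ 1, w − y ≥ -2, y − u ≥ 2.
Adding all 3 inequalities: the left sides telescope to 0, and the right sides sum to 1 + (-2) + 2 = 1. So 0 ≥ 1, which is false.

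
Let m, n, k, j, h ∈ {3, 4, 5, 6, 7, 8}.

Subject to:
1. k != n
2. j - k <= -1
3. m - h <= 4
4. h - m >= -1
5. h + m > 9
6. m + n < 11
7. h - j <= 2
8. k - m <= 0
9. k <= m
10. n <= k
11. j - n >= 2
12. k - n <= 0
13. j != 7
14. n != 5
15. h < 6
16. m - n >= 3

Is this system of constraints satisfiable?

Unsatisfiable

Constraints 2, 4, 7, 12, and 16 give m − n ≥ 3, n − k ≥ 0, k − j ≥ 1, j − h ≥ -2, h − m ≥ -1.
Adding all 5 inequalities: the left sides telescope to 0, and the right sides sum to 3 + 0 + 1 + (-2) + (-1) = 1. So 0 ≥ 1, which is false.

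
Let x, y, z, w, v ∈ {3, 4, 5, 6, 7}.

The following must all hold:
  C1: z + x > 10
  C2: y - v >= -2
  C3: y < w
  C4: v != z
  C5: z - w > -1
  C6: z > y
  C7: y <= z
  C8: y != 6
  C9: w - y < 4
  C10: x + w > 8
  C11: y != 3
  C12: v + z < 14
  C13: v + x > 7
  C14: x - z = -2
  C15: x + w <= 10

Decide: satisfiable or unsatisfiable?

Setting (x, y, z, w, v) = (5, 4, 7, 5, 5) satisfies everything: constraint 1: z + x = 12; constraint 2: y - v = -1; constraint 5: z - w = 2, and the others follow.

Satisfiable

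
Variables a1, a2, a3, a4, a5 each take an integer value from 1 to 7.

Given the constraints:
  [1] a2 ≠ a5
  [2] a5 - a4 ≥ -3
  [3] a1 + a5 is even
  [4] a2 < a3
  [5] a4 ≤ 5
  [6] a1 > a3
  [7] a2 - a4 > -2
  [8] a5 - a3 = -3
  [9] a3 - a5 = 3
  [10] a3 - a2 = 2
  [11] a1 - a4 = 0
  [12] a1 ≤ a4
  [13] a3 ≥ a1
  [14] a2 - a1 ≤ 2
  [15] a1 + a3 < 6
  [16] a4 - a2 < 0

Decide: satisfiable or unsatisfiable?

Unsatisfiable

Constraints 4, 6, 12, and 16 give a4 < a2, a2 < a3, a3 < a1, a1 ≤ a4. Chaining: a4 < a2 < a3 < a1 ≤ a4, which forces a4 < a4 — impossible.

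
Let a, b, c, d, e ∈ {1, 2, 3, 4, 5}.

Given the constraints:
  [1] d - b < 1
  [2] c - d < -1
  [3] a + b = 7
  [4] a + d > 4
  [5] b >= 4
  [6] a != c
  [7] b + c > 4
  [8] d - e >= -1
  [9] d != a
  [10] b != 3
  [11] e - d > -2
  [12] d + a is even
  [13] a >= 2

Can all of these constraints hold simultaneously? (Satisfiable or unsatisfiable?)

The assignment a = 2, b = 5, c = 1, d = 4, e = 3 works:
  constraint 1 holds since d - b = -1.
  constraint 2 holds since c - d = -3.
  constraint 3 holds since a + b = 7.
The rest check out directly.

Satisfiable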